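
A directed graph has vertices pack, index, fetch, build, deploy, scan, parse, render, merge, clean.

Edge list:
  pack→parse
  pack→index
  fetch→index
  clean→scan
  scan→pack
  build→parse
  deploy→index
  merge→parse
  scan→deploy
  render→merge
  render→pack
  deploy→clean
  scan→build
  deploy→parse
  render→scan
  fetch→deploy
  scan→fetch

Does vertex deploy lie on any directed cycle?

Yes

deploy is on a cycle iff deploy can reach itself via ≥1 edge.
deploy → clean → scan → deploy — yes.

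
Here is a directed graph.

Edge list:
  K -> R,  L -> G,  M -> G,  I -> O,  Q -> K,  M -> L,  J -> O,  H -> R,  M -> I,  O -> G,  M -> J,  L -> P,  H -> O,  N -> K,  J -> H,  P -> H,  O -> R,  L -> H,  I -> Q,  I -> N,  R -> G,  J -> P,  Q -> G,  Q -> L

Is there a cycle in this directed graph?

No

DFS with white/gray/black marking, starting from P:
P gray
  H gray
    R gray
      G gray
      G black
    R black
    O gray
      O→R: R black — skip
      O→G: G black — skip
    O black
  H black
P black
I gray
  N gray
    K gray
      K→R: R black — skip
    K black
  N black
  I→O: O black — skip
  Q gray
    L gray
      L→H: H black — skip
      L→P: P black — skip
      L→G: G black — skip
    L black
    Q→G: G black — skip
    Q→K: K black — skip
  Q black
I black
J gray
  J→P: P black — skip
  J→O: O black — skip
  J→H: H black — skip
J black
M gray
  M→I: I black — skip
  M→L: L black — skip
  M→G: G black — skip
  M→J: J black — skip
M black
Every edge goes to a white or black vertex — no back edge, so the graph is acyclic.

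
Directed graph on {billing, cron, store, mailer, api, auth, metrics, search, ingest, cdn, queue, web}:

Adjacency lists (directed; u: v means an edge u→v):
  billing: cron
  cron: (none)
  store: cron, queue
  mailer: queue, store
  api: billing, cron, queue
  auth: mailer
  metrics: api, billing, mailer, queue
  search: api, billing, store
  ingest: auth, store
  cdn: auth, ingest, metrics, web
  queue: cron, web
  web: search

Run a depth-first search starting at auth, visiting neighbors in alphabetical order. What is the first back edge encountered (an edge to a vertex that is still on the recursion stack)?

api->queue

DFS from auth (visiting neighbors in alphabetical order); mark gray on enter, black on exit:
auth gray
  mailer gray
    queue gray
      cron gray
      cron black
      web gray
        search gray
          api gray
            billing gray
              billing→cron: cron black — skip
            billing black
            api→cron: cron black — skip
            api→queue: queue is gray → back edge
First back edge: api → queue.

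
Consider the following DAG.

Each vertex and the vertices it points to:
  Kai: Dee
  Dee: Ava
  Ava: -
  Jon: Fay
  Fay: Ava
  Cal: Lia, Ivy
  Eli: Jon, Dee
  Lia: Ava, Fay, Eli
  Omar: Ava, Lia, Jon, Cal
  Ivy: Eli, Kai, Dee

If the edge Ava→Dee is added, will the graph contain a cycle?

Adding Ava→Dee creates a cycle iff Dee can already reach Ava.
Path from Dee: Dee → Ava.
So Dee → … → Ava → Dee is a cycle.

Yes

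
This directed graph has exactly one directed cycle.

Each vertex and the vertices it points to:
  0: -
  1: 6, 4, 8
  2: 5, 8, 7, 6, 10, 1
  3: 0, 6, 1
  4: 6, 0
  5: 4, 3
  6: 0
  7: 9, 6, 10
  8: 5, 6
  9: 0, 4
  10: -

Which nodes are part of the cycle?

1, 3, 5, 8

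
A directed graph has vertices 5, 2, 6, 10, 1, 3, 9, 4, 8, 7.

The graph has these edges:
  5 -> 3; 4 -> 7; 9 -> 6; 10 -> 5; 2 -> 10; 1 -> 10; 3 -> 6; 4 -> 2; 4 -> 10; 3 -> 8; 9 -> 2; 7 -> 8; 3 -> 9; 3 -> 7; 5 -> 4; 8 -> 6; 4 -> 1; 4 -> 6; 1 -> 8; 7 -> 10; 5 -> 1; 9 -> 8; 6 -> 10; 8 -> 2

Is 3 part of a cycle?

3 is on a cycle iff 3 can reach itself via ≥1 edge.
3 → 7 → 10 → 5 → 3 — yes.

Yes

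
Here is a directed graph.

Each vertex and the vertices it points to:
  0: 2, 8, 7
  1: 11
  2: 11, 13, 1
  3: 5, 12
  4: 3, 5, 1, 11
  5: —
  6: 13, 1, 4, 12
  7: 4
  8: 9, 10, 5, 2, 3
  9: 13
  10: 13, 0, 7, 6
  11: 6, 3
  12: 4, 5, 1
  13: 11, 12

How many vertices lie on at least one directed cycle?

10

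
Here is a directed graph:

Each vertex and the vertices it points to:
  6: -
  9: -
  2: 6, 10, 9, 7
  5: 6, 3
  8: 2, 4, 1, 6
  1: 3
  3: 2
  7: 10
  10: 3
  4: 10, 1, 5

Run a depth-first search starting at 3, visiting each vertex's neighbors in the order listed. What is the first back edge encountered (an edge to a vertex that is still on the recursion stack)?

10→3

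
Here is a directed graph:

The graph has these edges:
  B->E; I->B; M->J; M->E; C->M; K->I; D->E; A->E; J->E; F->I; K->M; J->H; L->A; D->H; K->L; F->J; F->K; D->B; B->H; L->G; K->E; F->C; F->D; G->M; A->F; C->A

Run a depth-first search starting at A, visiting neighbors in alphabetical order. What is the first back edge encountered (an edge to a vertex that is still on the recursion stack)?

C→A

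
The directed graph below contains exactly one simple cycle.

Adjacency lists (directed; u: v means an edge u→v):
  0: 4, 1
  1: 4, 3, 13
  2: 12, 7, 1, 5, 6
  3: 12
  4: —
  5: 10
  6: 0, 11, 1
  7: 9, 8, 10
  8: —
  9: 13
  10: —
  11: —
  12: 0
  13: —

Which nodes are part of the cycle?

DFS with gray/black marking from 1:
1 gray
  4 gray
  4 black
  3 gray
    12 gray
      0 gray
        0→4: 4 black — skip
        0→1: 1 is gray → back edge
Back edge closes the cycle 1 → 3 → 12 → 0 → 1; its vertices are {0, 1, 3, 12}.

0, 1, 3, 12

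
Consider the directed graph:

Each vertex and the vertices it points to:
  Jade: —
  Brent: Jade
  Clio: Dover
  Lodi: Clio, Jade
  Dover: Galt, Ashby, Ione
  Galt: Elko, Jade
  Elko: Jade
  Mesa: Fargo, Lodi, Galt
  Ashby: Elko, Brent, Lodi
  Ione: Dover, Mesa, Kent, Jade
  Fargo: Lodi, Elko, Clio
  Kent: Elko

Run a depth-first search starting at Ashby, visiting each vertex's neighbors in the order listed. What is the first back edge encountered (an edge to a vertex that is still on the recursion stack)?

DFS from Ashby (visiting each vertex's neighbors in the order listed); mark gray on enter, black on exit:
Ashby gray
  Elko gray
    Jade gray
    Jade black
  Elko black
  Brent gray
    Brent→Jade: Jade black — skip
  Brent black
  Lodi gray
    Clio gray
      Dover gray
        Galt gray
          Galt→Elko: Elko black — skip
          Galt→Jade: Jade black — skip
        Galt black
        Dover→Ashby: Ashby is gray → back edge
First back edge: Dover → Ashby.

Dover→Ashby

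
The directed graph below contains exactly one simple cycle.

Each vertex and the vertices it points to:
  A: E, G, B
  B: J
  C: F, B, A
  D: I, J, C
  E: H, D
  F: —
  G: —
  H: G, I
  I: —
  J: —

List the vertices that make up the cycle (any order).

DFS with gray/black marking from C:
C gray
  F gray
  F black
  B gray
    J gray
    J black
  B black
  A gray
    E gray
      H gray
        G gray
        G black
        I gray
        I black
      H black
      D gray
        D→I: I black — skip
        D→J: J black — skip
        D→C: C is gray → back edge
Back edge closes the cycle C → A → E → D → C; its vertices are {A, C, D, E}.

A, C, D, E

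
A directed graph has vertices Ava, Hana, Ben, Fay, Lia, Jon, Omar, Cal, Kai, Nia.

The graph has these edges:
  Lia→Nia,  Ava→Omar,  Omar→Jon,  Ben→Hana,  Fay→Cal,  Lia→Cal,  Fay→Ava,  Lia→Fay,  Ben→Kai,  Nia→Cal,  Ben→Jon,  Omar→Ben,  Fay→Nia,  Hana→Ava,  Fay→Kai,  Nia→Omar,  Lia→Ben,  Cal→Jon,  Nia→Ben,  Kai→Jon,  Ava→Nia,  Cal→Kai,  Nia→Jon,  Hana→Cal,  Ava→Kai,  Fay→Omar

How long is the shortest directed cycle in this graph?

For each vertex v, BFS finds the shortest path from v back to v.
The shortest such closed walk is Ben → Hana → Ava → Nia → Ben, length 4.

4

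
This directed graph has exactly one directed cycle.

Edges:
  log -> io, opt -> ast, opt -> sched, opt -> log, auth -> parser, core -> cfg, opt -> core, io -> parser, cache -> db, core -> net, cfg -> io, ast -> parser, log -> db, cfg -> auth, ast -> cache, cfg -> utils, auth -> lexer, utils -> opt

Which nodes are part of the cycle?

DFS with gray/black marking from opt:
opt gray
  sched gray
  sched black
  ast gray
    cache gray
      db gray
      db black
    cache black
    parser gray
    parser black
  ast black
  log gray
    io gray
      io→parser: parser black — skip
    io black
    log→db: db black — skip
  log black
  core gray
    cfg gray
      auth gray
        auth→parser: parser black — skip
        lexer gray
        lexer black
      auth black
      cfg→io: io black — skip
      utils gray
        utils→opt: opt is gray → back edge
Back edge closes the cycle opt → core → cfg → utils → opt; its vertices are {cfg, opt, core, utils}.

cfg, opt, core, utils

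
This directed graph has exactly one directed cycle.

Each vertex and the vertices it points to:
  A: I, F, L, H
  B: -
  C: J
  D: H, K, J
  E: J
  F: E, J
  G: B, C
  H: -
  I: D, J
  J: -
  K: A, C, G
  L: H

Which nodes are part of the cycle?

A, D, I, K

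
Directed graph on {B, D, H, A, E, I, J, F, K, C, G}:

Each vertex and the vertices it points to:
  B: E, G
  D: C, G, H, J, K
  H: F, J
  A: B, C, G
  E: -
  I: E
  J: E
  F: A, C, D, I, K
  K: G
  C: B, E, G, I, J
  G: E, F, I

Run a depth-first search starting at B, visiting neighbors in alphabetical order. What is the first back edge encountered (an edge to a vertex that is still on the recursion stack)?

DFS from B (visiting neighbors in alphabetical order); mark gray on enter, black on exit:
B gray
  E gray
  E black
  G gray
    G→E: E black — skip
    F gray
      A gray
        A→B: B is gray → back edge
First back edge: A → B.

A->B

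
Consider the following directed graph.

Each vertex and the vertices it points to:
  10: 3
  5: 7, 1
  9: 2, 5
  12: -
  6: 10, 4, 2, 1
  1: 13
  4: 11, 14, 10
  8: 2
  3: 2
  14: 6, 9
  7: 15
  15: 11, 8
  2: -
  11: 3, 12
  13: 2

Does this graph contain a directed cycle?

Yes

DFS with white/gray/black marking, starting from 4:
4 gray
  11 gray
    3 gray
      2 gray
      2 black
    3 black
    12 gray
    12 black
  11 black
  14 gray
    6 gray
      10 gray
        10→3: 3 black — skip
      10 black
      6→4: 4 is gray → back edge
Back edge found, so a cycle exists: 4 → 14 → 6 → 4.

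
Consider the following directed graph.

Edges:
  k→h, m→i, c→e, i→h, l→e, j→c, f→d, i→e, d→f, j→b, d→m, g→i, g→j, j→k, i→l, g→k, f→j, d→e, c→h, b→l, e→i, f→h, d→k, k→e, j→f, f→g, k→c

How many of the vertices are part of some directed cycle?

A vertex is on a directed cycle iff it belongs to a strongly connected component of size ≥ 2 (or has a self-loop).
The vertices on cycles are {d, e, f, g, i, j, l} — 7 in total.

7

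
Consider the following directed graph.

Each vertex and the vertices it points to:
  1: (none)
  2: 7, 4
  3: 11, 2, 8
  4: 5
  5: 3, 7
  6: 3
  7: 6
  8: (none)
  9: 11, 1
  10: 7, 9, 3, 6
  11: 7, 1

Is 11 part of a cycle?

Yes

11 is on a cycle iff 11 can reach itself via ≥1 edge.
11 → 7 → 6 → 3 → 11 — yes.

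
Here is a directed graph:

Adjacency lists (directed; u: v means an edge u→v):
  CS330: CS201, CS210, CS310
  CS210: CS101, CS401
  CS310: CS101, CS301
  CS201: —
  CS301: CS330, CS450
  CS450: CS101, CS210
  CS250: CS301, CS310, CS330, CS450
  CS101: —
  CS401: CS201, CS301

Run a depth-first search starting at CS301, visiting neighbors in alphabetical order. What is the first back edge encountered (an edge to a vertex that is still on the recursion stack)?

CS401→CS301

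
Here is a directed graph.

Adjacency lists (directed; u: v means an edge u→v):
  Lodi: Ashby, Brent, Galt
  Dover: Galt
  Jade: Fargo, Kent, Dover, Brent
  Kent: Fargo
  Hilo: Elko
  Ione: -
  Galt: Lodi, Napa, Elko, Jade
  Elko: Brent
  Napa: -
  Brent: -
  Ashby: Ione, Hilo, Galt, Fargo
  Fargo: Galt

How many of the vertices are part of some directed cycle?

7

A vertex is on a directed cycle iff it belongs to a strongly connected component of size ≥ 2 (or has a self-loop).
The vertices on cycles are {Galt, Jade, Kent, Lodi, Ashby, Dover, Fargo} — 7 in total.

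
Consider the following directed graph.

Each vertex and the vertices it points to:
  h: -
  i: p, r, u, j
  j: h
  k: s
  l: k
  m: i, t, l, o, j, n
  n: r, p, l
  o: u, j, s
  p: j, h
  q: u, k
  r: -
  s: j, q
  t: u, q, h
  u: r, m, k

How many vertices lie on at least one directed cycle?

10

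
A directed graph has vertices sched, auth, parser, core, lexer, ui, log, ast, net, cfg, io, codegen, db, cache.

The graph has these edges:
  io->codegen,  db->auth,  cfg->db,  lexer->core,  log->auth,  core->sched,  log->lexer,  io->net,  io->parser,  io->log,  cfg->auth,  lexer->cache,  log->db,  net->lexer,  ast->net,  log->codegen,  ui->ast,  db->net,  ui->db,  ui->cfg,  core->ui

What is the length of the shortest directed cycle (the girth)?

5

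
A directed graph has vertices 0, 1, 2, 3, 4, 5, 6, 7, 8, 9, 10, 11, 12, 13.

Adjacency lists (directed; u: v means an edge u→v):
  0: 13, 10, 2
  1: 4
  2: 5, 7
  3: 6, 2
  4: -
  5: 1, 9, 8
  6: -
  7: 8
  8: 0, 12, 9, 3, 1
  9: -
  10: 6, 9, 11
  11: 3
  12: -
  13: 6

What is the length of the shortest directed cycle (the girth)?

4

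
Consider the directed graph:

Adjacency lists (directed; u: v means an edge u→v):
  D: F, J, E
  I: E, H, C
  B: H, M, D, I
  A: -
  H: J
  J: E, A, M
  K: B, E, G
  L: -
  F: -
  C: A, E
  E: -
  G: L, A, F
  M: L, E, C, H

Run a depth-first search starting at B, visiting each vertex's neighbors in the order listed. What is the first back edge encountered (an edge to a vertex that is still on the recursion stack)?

DFS from B (visiting each vertex's neighbors in the order listed); mark gray on enter, black on exit:
B gray
  H gray
    J gray
      E gray
      E black
      A gray
      A black
      M gray
        L gray
        L black
        M→E: E black — skip
        C gray
          C→A: A black — skip
          C→E: E black — skip
        C black
        M→H: H is gray → back edge
First back edge: M → H.

M->H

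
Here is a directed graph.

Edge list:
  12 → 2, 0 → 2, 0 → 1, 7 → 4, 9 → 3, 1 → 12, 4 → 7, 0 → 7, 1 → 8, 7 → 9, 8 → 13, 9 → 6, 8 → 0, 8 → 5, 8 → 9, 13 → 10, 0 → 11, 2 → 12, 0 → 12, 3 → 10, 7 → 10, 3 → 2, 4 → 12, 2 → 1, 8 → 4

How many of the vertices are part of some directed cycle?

9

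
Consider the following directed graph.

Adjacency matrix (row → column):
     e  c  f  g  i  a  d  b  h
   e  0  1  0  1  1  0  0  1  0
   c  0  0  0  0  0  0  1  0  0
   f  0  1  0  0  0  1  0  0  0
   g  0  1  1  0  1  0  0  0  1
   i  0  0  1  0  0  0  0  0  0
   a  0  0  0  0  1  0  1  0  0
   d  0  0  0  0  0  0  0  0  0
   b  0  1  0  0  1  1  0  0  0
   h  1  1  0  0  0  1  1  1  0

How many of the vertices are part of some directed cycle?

6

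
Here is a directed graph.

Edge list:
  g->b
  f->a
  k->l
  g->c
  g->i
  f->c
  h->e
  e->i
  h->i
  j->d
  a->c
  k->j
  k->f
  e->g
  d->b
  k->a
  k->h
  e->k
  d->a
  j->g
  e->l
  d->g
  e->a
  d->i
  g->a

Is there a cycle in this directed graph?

DFS with white/gray/black marking, starting from f:
f gray
  a gray
    c gray
    c black
  a black
  f→c: c black — skip
f black
i gray
i black
e gray
  l gray
  l black
  e→i: i black — skip
  e→a: a black — skip
  k gray
    k→a: a black — skip
    h gray
      h→e: e is gray → back edge
Back edge found, so a cycle exists: e → k → h → e.

Yes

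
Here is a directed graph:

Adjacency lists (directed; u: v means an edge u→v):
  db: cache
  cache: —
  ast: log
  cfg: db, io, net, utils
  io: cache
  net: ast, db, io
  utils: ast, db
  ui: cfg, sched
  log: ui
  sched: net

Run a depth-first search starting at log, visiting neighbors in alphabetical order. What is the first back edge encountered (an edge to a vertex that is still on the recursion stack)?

ast→log

DFS from log (visiting neighbors in alphabetical order); mark gray on enter, black on exit:
log gray
  ui gray
    cfg gray
      db gray
        cache gray
        cache black
      db black
      io gray
        io→cache: cache black — skip
      io black
      net gray
        ast gray
          ast→log: log is gray → back edge
First back edge: ast → log.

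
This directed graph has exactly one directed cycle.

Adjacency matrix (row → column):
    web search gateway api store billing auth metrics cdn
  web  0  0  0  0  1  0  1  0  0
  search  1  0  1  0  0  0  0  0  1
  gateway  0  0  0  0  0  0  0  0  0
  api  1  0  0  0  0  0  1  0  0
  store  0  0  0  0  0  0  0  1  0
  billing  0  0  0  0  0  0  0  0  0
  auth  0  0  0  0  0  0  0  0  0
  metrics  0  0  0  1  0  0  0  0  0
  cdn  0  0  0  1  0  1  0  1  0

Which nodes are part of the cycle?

DFS with gray/black marking from api:
api gray
  auth gray
  auth black
  web gray
    web→auth: auth black — skip
    store gray
      metrics gray
        metrics→api: api is gray → back edge
Back edge closes the cycle api → web → store → metrics → api; its vertices are {api, web, store, metrics}.

api, web, store, metrics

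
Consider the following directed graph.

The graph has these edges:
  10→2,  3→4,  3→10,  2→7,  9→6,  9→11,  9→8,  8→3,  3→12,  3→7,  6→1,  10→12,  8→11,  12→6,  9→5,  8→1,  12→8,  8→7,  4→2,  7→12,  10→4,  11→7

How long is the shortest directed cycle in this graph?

3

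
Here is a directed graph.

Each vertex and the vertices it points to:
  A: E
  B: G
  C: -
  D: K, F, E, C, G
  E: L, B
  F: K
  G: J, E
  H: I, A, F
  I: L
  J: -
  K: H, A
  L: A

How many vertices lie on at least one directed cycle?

8

A vertex is on a directed cycle iff it belongs to a strongly connected component of size ≥ 2 (or has a self-loop).
The vertices on cycles are {A, B, E, F, G, H, K, L} — 8 in total.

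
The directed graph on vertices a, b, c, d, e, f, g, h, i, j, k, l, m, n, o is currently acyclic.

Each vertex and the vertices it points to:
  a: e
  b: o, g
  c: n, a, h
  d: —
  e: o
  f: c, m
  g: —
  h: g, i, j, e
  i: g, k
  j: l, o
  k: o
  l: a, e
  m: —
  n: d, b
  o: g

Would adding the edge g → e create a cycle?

Adding g→e creates a cycle iff e can already reach g.
Path from e: e → o → g.
So e → … → g → e is a cycle.

Yes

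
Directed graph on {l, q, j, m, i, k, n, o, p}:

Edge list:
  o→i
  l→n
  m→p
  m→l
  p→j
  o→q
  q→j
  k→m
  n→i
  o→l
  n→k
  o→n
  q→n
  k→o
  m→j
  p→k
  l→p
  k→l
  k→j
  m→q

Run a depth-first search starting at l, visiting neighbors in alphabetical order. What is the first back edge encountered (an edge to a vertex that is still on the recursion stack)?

k->l

DFS from l (visiting neighbors in alphabetical order); mark gray on enter, black on exit:
l gray
  n gray
    i gray
    i black
    k gray
      j gray
      j black
      k→l: l is gray → back edge
First back edge: k → l.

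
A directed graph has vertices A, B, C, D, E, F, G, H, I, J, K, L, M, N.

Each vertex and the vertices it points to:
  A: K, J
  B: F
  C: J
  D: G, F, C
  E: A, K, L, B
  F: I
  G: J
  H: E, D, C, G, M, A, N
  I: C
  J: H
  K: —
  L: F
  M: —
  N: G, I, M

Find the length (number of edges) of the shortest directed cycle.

3

For each vertex v, BFS finds the shortest path from v back to v.
The shortest such closed walk is H → G → J → H, length 3.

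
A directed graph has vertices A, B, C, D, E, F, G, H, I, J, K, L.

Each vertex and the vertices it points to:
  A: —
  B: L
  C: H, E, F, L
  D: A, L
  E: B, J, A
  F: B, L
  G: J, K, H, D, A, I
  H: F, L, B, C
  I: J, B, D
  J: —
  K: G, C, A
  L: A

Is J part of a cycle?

J lies on a cycle iff there is a path from J back to itself.
Exploring from J, it never reaches itself; equivalently, its strongly connected component is a singleton.

No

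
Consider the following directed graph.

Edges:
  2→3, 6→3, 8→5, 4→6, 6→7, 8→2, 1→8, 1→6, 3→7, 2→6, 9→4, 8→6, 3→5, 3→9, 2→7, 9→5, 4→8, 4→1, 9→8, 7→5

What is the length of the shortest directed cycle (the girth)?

For each vertex v, BFS finds the shortest path from v back to v.
The shortest such closed walk is 3 → 9 → 8 → 6 → 3, length 4.

4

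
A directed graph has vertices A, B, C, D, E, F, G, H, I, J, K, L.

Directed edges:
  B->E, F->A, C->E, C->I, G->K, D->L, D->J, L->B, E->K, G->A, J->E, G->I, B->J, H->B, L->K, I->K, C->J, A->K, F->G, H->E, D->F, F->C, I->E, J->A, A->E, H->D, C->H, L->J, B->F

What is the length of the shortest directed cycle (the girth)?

For each vertex v, BFS finds the shortest path from v back to v.
The shortest such closed walk is H → B → F → C → H, length 4.

4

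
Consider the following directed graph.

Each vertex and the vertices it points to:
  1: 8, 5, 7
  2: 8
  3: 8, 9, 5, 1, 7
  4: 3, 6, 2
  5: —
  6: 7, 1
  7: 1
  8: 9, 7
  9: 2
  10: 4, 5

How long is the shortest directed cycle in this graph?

For each vertex v, BFS finds the shortest path from v back to v.
The shortest such closed walk is 1 → 7 → 1, length 2.

2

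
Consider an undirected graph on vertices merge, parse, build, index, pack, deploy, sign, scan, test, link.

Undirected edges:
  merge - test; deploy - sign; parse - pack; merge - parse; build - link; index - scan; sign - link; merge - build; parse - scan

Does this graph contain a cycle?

No

DFS, tracking each vertex's parent; an edge to a visited non-parent vertex closes a cycle.
Start from build:
visit build (parent –)
  visit merge (parent build)
    visit test (parent merge)
      test–merge: parent, skip
    merge–build: parent, skip
    visit parse (parent merge)
      visit pack (parent parse)
        pack–parse: parent, skip
      parse–merge: parent, skip
      visit scan (parent parse)
        visit index (parent scan)
          index–scan: parent, skip
        scan–parse: parent, skip
  visit link (parent build)
    visit sign (parent link)
      visit deploy (parent sign)
        deploy–sign: parent, skip
      sign–link: parent, skip
    link–build: parent, skip
No non-parent visited neighbor found — the graph is a forest.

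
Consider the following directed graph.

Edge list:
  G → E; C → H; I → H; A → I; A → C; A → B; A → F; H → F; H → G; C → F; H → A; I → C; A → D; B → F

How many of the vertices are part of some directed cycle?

A vertex is on a directed cycle iff it belongs to a strongly connected component of size ≥ 2 (or has a self-loop).
The vertices on cycles are {A, C, H, I} — 4 in total.

4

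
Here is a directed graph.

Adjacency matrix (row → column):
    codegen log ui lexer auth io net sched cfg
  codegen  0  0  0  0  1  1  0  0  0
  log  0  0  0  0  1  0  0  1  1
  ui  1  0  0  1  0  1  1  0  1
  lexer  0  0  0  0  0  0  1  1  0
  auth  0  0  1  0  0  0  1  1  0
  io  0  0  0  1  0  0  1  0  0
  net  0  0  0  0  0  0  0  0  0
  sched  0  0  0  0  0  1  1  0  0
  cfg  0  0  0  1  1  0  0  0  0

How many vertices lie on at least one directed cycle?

A vertex is on a directed cycle iff it belongs to a strongly connected component of size ≥ 2 (or has a self-loop).
The vertices on cycles are {io, ui, cfg, auth, lexer, sched, codegen} — 7 in total.

7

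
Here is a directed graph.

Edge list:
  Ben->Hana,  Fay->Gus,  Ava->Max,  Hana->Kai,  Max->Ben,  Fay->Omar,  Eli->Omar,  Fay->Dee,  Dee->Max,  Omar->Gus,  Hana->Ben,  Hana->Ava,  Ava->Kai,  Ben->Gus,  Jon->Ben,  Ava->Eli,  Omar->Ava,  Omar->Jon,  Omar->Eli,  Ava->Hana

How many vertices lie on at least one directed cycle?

A vertex is on a directed cycle iff it belongs to a strongly connected component of size ≥ 2 (or has a self-loop).
The vertices on cycles are {Ava, Ben, Eli, Jon, Max, Hana, Omar} — 7 in total.

7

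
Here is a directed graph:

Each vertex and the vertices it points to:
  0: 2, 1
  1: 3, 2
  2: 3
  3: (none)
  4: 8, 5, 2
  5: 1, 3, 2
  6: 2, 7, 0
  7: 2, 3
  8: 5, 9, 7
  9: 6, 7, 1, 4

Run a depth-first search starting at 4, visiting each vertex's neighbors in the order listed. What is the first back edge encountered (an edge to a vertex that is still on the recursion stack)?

DFS from 4 (visiting each vertex's neighbors in the order listed); mark gray on enter, black on exit:
4 gray
  8 gray
    5 gray
      1 gray
        3 gray
        3 black
        2 gray
          2→3: 3 black — skip
        2 black
      1 black
      5→3: 3 black — skip
      5→2: 2 black — skip
    5 black
    9 gray
      6 gray
        6→2: 2 black — skip
        7 gray
          7→2: 2 black — skip
          7→3: 3 black — skip
        7 black
        0 gray
          0→2: 2 black — skip
          0→1: 1 black — skip
        0 black
      6 black
      9→7: 7 black — skip
      9→1: 1 black — skip
      9→4: 4 is gray → back edge
First back edge: 9 → 4.

9→4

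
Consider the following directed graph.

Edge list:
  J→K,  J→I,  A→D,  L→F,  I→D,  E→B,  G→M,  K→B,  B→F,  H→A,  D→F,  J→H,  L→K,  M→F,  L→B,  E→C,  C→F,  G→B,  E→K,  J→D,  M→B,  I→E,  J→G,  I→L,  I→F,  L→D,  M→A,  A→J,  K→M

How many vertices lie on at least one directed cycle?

9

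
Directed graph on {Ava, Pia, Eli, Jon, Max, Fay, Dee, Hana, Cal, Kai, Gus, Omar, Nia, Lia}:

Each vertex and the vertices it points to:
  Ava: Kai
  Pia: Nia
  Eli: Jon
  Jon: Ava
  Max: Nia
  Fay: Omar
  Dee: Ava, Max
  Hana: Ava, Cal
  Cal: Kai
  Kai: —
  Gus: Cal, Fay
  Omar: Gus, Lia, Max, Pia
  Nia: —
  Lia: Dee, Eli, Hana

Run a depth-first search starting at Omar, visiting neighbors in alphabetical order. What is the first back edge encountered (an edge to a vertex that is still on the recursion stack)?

Fay->Omar

DFS from Omar (visiting neighbors in alphabetical order); mark gray on enter, black on exit:
Omar gray
  Gus gray
    Cal gray
      Kai gray
      Kai black
    Cal black
    Fay gray
      Fay→Omar: Omar is gray → back edge
First back edge: Fay → Omar.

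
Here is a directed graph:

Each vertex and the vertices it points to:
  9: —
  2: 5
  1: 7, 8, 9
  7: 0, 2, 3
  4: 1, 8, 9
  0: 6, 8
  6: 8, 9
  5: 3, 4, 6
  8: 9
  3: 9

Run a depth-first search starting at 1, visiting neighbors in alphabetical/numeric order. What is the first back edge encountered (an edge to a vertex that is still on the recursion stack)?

4→1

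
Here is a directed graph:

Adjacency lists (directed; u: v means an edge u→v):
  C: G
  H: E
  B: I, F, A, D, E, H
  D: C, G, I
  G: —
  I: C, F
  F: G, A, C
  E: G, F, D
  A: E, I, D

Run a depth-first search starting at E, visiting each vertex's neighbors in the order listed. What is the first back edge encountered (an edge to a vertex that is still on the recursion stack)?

DFS from E (visiting each vertex's neighbors in the order listed); mark gray on enter, black on exit:
E gray
  G gray
  G black
  F gray
    F→G: G black — skip
    A gray
      A→E: E is gray → back edge
First back edge: A → E.

A->E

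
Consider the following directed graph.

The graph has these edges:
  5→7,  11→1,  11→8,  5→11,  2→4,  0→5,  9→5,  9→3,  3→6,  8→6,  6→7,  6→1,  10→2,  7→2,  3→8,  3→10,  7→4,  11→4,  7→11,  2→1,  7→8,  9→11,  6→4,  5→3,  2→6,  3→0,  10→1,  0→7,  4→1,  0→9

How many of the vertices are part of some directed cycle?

A vertex is on a directed cycle iff it belongs to a strongly connected component of size ≥ 2 (or has a self-loop).
The vertices on cycles are {0, 2, 3, 5, 6, 7, 8, 9, 11} — 9 in total.

9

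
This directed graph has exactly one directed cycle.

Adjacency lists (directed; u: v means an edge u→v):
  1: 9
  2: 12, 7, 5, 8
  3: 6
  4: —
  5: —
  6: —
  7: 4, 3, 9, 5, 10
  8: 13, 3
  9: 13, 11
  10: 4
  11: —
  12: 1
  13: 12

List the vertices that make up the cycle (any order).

1, 9, 12, 13

DFS with gray/black marking from 12:
12 gray
  1 gray
    9 gray
      13 gray
        13→12: 12 is gray → back edge
Back edge closes the cycle 12 → 1 → 9 → 13 → 12; its vertices are {1, 9, 12, 13}.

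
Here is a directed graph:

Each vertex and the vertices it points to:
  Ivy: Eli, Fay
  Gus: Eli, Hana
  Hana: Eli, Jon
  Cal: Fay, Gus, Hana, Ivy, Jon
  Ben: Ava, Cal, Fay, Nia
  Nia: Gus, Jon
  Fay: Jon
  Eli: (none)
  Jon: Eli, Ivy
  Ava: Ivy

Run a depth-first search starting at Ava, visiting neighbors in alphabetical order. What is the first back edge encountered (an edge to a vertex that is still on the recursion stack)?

DFS from Ava (visiting neighbors in alphabetical order); mark gray on enter, black on exit:
Ava gray
  Ivy gray
    Eli gray
    Eli black
    Fay gray
      Jon gray
        Jon→Eli: Eli black — skip
        Jon→Ivy: Ivy is gray → back edge
First back edge: Jon → Ivy.

Jon->Ivy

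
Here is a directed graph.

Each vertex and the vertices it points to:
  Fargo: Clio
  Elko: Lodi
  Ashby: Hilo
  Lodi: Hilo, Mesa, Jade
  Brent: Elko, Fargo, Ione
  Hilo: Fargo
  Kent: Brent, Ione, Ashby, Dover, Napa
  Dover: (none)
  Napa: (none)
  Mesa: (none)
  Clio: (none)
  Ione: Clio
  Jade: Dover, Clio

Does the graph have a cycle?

DFS with white/gray/black marking, starting from Fargo:
Fargo gray
  Clio gray
  Clio black
Fargo black
Elko gray
  Lodi gray
    Hilo gray
      Hilo→Fargo: Fargo black — skip
    Hilo black
    Mesa gray
    Mesa black
    Jade gray
      Dover gray
      Dover black
      Jade→Clio: Clio black — skip
    Jade black
  Lodi black
Elko black
Ashby gray
  Ashby→Hilo: Hilo black — skip
Ashby black
Brent gray
  Brent→Elko: Elko black — skip
  Brent→Fargo: Fargo black — skip
  Ione gray
    Ione→Clio: Clio black — skip
  Ione black
Brent black
Kent gray
  Kent→Brent: Brent black — skip
  Kent→Ione: Ione black — skip
  Kent→Ashby: Ashby black — skip
  Kent→Dover: Dover black — skip
  Napa gray
  Napa black
Kent black
Every edge goes to a white or black vertex — no back edge, so the graph is acyclic.

No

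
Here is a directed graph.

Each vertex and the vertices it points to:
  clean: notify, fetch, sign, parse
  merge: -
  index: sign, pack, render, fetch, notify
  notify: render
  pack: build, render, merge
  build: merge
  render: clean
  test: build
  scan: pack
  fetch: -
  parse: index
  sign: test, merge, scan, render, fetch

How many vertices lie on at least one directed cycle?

A vertex is on a directed cycle iff it belongs to a strongly connected component of size ≥ 2 (or has a self-loop).
The vertices on cycles are {pack, scan, sign, clean, index, parse, notify, render} — 8 in total.

8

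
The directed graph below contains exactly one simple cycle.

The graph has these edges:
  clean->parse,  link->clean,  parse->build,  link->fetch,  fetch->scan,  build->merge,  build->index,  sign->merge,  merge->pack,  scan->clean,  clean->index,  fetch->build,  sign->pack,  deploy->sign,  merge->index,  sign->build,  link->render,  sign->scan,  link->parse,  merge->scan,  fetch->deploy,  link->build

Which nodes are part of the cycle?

scan, build, clean, merge, parse

DFS with gray/black marking from merge:
merge gray
  index gray
  index black
  scan gray
    clean gray
      clean→index: index black — skip
      parse gray
        build gray
          build→index: index black — skip
          build→merge: merge is gray → back edge
Back edge closes the cycle merge → scan → clean → parse → build → merge; its vertices are {scan, build, clean, merge, parse}.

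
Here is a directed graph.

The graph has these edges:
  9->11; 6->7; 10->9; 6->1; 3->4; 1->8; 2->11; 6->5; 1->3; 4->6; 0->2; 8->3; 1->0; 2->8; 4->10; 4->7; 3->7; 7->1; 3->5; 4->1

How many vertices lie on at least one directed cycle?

8

A vertex is on a directed cycle iff it belongs to a strongly connected component of size ≥ 2 (or has a self-loop).
The vertices on cycles are {0, 1, 2, 3, 4, 6, 7, 8} — 8 in total.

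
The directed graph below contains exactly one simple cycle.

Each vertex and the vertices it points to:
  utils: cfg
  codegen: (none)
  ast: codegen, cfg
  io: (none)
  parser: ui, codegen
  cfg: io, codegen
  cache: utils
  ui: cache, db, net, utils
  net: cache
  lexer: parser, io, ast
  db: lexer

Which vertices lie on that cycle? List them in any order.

DFS with gray/black marking from parser:
parser gray
  ui gray
    cache gray
      utils gray
        cfg gray
          io gray
          io black
          codegen gray
          codegen black
        cfg black
      utils black
    cache black
    db gray
      lexer gray
        lexer→parser: parser is gray → back edge
Back edge closes the cycle parser → ui → db → lexer → parser; its vertices are {db, ui, lexer, parser}.

db, ui, lexer, parser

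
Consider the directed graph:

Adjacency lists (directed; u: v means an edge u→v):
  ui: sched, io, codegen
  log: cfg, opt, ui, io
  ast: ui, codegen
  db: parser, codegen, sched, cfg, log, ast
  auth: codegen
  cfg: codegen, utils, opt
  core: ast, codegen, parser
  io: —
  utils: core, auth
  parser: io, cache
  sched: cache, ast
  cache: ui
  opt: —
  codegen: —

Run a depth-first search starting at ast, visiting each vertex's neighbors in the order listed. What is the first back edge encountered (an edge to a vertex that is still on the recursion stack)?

cache→ui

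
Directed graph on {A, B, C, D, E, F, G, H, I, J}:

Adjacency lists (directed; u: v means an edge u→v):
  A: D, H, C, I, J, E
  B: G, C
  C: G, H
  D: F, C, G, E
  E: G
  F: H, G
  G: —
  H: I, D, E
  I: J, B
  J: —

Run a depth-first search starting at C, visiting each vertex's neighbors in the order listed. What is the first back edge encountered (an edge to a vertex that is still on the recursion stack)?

B->C

DFS from C (visiting each vertex's neighbors in the order listed); mark gray on enter, black on exit:
C gray
  G gray
  G black
  H gray
    I gray
      J gray
      J black
      B gray
        B→G: G black — skip
        B→C: C is gray → back edge
First back edge: B → C.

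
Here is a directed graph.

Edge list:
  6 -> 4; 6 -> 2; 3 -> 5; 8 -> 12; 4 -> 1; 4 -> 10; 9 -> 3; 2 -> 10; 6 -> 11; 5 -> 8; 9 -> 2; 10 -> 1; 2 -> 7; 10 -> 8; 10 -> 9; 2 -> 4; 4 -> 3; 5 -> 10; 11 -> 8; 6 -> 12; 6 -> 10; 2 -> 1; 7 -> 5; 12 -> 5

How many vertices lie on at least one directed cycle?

A vertex is on a directed cycle iff it belongs to a strongly connected component of size ≥ 2 (or has a self-loop).
The vertices on cycles are {2, 3, 4, 5, 7, 8, 9, 10, 12} — 9 in total.

9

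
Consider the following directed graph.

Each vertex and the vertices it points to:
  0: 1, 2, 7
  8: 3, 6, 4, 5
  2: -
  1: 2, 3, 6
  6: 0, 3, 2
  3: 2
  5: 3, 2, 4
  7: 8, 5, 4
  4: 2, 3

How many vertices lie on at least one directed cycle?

A vertex is on a directed cycle iff it belongs to a strongly connected component of size ≥ 2 (or has a self-loop).
The vertices on cycles are {0, 1, 6, 7, 8} — 5 in total.

5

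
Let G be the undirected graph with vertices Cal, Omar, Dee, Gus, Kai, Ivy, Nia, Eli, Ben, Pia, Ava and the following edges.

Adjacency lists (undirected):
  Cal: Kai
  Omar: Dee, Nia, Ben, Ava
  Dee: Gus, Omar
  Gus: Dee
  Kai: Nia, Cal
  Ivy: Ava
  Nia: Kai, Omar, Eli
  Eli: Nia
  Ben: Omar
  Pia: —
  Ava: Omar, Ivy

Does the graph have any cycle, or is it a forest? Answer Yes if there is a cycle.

No

DFS, tracking each vertex's parent; an edge to a visited non-parent vertex closes a cycle.
Start from Ben:
visit Ben (parent –)
  visit Omar (parent Ben)
    visit Dee (parent Omar)
      visit Gus (parent Dee)
        Gus–Dee: parent, skip
      Dee–Omar: parent, skip
    visit Nia (parent Omar)
      visit Kai (parent Nia)
        Kai–Nia: parent, skip
        visit Cal (parent Kai)
          Cal–Kai: parent, skip
      Nia–Omar: parent, skip
      visit Eli (parent Nia)
        Eli–Nia: parent, skip
    Omar–Ben: parent, skip
    visit Ava (parent Omar)
      Ava–Omar: parent, skip
      visit Ivy (parent Ava)
        Ivy–Ava: parent, skip
visit Pia (parent –)
No non-parent visited neighbor found — the graph is a forest.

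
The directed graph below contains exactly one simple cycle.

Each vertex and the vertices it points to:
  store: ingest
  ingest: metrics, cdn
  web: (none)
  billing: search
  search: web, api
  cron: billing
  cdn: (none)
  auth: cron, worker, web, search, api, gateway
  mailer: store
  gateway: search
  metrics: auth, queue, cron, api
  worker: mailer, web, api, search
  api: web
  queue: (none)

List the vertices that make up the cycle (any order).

auth, store, ingest, mailer, worker, metrics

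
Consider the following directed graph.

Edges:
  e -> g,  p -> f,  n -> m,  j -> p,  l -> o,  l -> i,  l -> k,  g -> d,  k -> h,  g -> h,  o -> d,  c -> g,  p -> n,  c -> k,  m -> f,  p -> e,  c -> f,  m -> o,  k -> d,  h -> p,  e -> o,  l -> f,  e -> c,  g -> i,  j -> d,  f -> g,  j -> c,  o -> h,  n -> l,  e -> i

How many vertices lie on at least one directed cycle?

A vertex is on a directed cycle iff it belongs to a strongly connected component of size ≥ 2 (or has a self-loop).
The vertices on cycles are {c, e, f, g, h, k, l, m, n, o, p} — 11 in total.

11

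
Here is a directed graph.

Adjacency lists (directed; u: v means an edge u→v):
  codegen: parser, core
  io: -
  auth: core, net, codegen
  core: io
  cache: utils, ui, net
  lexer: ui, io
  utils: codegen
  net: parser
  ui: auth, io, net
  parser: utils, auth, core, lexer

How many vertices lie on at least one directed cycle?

7

A vertex is on a directed cycle iff it belongs to a strongly connected component of size ≥ 2 (or has a self-loop).
The vertices on cycles are {ui, net, auth, lexer, utils, parser, codegen} — 7 in total.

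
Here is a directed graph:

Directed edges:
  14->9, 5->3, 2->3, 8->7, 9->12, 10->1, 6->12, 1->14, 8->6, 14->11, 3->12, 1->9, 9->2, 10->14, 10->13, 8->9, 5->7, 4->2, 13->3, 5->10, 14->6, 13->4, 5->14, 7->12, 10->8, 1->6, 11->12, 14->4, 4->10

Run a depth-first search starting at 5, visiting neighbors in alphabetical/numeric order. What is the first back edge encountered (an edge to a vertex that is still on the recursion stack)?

DFS from 5 (visiting neighbors in alphabetical/numeric order); mark gray on enter, black on exit:
5 gray
  3 gray
    12 gray
    12 black
  3 black
  7 gray
    7→12: 12 black — skip
  7 black
  10 gray
    1 gray
      6 gray
        6→12: 12 black — skip
      6 black
      9 gray
        2 gray
          2→3: 3 black — skip
        2 black
        9→12: 12 black — skip
      9 black
      14 gray
        4 gray
          4→2: 2 black — skip
          4→10: 10 is gray → back edge
First back edge: 4 → 10.

4→10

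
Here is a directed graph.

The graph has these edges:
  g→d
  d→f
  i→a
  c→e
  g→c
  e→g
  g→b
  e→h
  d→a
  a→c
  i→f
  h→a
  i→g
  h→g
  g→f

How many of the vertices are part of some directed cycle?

A vertex is on a directed cycle iff it belongs to a strongly connected component of size ≥ 2 (or has a self-loop).
The vertices on cycles are {a, c, d, e, g, h} — 6 in total.

6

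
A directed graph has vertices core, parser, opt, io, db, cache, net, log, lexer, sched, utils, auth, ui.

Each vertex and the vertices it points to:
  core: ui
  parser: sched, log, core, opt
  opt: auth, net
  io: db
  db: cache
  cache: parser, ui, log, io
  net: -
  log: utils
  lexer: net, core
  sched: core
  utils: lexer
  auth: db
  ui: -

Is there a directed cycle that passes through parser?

Yes

parser is on a cycle iff parser can reach itself via ≥1 edge.
parser → opt → auth → db → cache → parser — yes.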